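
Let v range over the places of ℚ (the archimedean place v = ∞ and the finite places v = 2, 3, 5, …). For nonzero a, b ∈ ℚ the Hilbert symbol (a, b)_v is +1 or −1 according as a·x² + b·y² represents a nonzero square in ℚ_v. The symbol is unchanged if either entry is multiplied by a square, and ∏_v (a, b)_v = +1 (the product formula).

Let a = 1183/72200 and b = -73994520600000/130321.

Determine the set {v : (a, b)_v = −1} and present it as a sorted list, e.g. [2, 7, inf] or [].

[3, 7]

(a, b) ≡ (14, -15015) mod (ℚ^×)²; places V = {2, 3, 5, 7, 11, 13, 19, ∞}.
(a,b)_7: α=1, u≡4; β=1, v≡4 (mod 7); (4|7)=+1, (4|7)=+1; sign (−1)^1·+1^1·+1^1 = -1.
(a,b)_5: α=-2, u≡1; β=5, v≡3 (mod 5); (1|5)=+1, (3|5)=-1; sign (−1)^0·+1^5·-1^-2 = +1.
(a,b)_19: α=-2, u≡10; β=-4, v≡8 (mod 19); (10|19)=-1, (8|19)=-1; sign (−1)^0·-1^-4·-1^-2 = +1.
(a,b)_2: α=-3, β=6; u≡7, v≡1 (mod 8); ε(u)ε(v)=1·0, αω(v)=-3·0, βω(u)=6·0; sum ≡ 0  ⇒  +1.
(a,b)_3: α=0, u≡2; β=7, v≡2 (mod 3); (2|3)=-1, (2|3)=-1; sign (−1)^0·-1^7·-1^0 = -1.
(a,b)_∞: sgn(14)=+, sgn(-15015)=−, so +1.
(a,b)_13: α=2, u≡3; β=3, v≡7 (mod 13); (3|13)=+1, (7|13)=-1; sign (−1)^0·+1^3·-1^2 = +1.
(a,b)_11: α=0, u≡4; β=1, v≡10 (mod 11); (4|11)=+1, (10|11)=-1; sign (−1)^0·+1^1·-1^0 = +1.
|Ram(14, -15015)| = 2, even; anisotropic at {3, 7}.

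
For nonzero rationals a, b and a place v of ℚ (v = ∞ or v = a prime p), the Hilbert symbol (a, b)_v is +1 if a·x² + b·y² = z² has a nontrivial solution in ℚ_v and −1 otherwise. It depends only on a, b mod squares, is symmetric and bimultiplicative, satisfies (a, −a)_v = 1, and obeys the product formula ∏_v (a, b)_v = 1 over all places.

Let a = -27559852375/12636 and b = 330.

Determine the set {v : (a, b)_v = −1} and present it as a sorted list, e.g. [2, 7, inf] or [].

[3, 13]

(a, b) ≡ (-2145, 330) mod (ℚ^×)²; places V = {2, 3, 5, 11, 13, 37, ∞}.
(a,b)_3: α=-5, u≡2; β=1, v≡2 (mod 3); (2|3)=-1, (2|3)=-1; sign (−1)^1·-1^1·-1^-5 = -1.
(a,b)_∞: sgn(-2145)=−, sgn(330)=+, so +1.
(a,b)_37: α=2, u≡21; β=0, v≡34 (mod 37); (21|37)=+1, (34|37)=+1; sign (−1)^0·+1^0·+1^2 = +1.
(a,b)_5: α=3, u≡1; β=1, v≡1 (mod 5); (1|5)=+1, (1|5)=+1; sign (−1)^0·+1^1·+1^3 = +1.
(a,b)_2: α=-2, β=1; u≡7, v≡5 (mod 8); ε(u)ε(v)=1·0, αω(v)=-2·1, βω(u)=1·0; sum ≡ 0  ⇒  +1.
(a,b)_11: α=5, u≡3; β=1, v≡8 (mod 11); (3|11)=+1, (8|11)=-1; sign (−1)^1·+1^1·-1^5 = +1.
(a,b)_13: α=-1, u≡1; β=0, v≡5 (mod 13); (1|13)=+1, (5|13)=-1; sign (−1)^0·+1^0·-1^-1 = -1.
(-2145, 330 / ℚ) ramifies at {3, 13}: a division algebra.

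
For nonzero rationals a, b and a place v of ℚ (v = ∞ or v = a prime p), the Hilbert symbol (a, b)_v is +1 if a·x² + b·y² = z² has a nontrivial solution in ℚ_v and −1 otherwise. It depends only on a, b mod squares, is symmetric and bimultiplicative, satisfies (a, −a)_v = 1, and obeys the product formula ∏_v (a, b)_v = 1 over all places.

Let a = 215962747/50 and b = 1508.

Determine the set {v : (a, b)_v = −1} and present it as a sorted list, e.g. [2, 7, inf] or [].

[13, 17]

(a, b) ≡ (179894, 377) mod (ℚ^×)²; places V = {2, 5, 7, 11, 13, 17, 29, 37, ∞}.
(a,b)_13: α=1, u≡6; β=1, v≡12 (mod 13); (6|13)=-1, (12|13)=+1; sign (−1)^0·-1^1·+1^1 = -1.
(a,b)_17: α=1, u≡1; β=0, v≡12 (mod 17); (1|17)=+1, (12|17)=-1; sign (−1)^0·+1^0·-1^1 = -1.
(a,b)_11: α=1, u≡2; β=0, v≡1 (mod 11); (2|11)=-1, (1|11)=+1; sign (−1)^0·-1^0·+1^1 = +1.
(a,b)_5: α=-2, u≡1; β=0, v≡3 (mod 5); (1|5)=+1, (3|5)=-1; sign (−1)^0·+1^0·-1^-2 = +1.
(a,b)_29: α=0, u≡28; β=1, v≡23 (mod 29); (28|29)=+1, (23|29)=+1; sign (−1)^0·+1^1·+1^0 = +1.
(a,b)_37: α=1, u≡29; β=0, v≡28 (mod 37); (29|37)=-1, (28|37)=+1; sign (−1)^0·-1^0·+1^1 = +1.
(a,b)_∞: sgn(179894)=+, sgn(377)=+, so +1.
(a,b)_2: α=-1, β=2; u≡3, v≡1 (mod 8); ε(u)ε(v)=1·0, αω(v)=-1·0, βω(u)=2·1; sum ≡ 0  ⇒  +1.
(a,b)_7: α=4, u≡4; β=0, v≡3 (mod 7); (4|7)=+1, (3|7)=-1; sign (−1)^0·+1^0·-1^4 = +1.
(179894, 377 / ℚ) ramifies at {13, 17}: a division algebra.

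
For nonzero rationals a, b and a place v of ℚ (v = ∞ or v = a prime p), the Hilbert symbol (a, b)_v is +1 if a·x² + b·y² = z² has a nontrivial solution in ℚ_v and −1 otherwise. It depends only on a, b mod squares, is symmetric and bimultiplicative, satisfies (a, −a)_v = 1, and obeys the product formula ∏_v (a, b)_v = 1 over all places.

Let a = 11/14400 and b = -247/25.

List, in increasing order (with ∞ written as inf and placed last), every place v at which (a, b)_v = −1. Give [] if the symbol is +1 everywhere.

(a, b) ≡ (11, -247) mod (ℚ^×)²; places V = {2, 3, 5, 11, 13, 19, ∞}.
(a,b)_∞: sgn(11)=+, sgn(-247)=−, so +1.
(a,b)_19: α=0, u≡4; β=1, v≡1 (mod 19); (4|19)=+1, (1|19)=+1; sign (−1)^0·+1^1·+1^0 = +1.
(a,b)_2: α=-6, β=0; u≡3, v≡1 (mod 8); ε(u)ε(v)=1·0, αω(v)=-6·0, βω(u)=0·1; sum ≡ 0  ⇒  +1.
(a,b)_5: α=-2, u≡1; β=-2, v≡3 (mod 5); (1|5)=+1, (3|5)=-1; sign (−1)^0·+1^-2·-1^-2 = +1.
(a,b)_3: α=-2, u≡2; β=0, v≡2 (mod 3); (2|3)=-1, (2|3)=-1; sign (−1)^0·-1^0·-1^-2 = +1.
(a,b)_13: α=0, u≡7; β=1, v≡6 (mod 13); (7|13)=-1, (6|13)=-1; sign (−1)^0·-1^1·-1^0 = -1.
(a,b)_11: α=1, u≡1; β=0, v≡2 (mod 11); (1|11)=+1, (2|11)=-1; sign (−1)^0·+1^0·-1^1 = -1.
|Ram(11, -247)| = 2, even; anisotropic at {11, 13}.

[11, 13]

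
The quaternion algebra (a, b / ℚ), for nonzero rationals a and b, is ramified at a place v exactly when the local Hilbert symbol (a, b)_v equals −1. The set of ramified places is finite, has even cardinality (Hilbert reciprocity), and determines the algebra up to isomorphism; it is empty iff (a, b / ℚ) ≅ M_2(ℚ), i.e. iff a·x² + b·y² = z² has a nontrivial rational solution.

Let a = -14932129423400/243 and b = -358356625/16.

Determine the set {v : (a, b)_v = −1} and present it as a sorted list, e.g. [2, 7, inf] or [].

[3, 5, 7, 29, 43, inf]

(a, b) ≡ (-798, -118465) mod (ℚ^×)²; places V = {2, 3, 5, 7, 11, 19, 29, 43, ∞}.
(a,b)_29: α=2, u≡21; β=1, v≡24 (mod 29); (21|29)=-1, (24|29)=+1; sign (−1)^0·-1^1·+1^2 = -1.
(a,b)_19: α=3, u≡12; β=1, v≡4 (mod 19); (12|19)=-1, (4|19)=+1; sign (−1)^1·-1^1·+1^3 = +1.
(a,b)_2: α=3, β=-4; u≡1, v≡7 (mod 8); ε(u)ε(v)=0·1, αω(v)=3·0, βω(u)=-4·0; sum ≡ 0  ⇒  +1.
(a,b)_43: α=2, u≡2; β=1, v≡16 (mod 43); (2|43)=-1, (16|43)=+1; sign (−1)^0·-1^1·+1^2 = -1.
(a,b)_7: α=1, u≡5; β=0, v≡5 (mod 7); (5|7)=-1, (5|7)=-1; sign (−1)^0·-1^0·-1^1 = -1.
(a,b)_3: α=-5, u≡1; β=0, v≡2 (mod 3); (1|3)=+1, (2|3)=-1; sign (−1)^0·+1^0·-1^-5 = -1.
(a,b)_5: α=2, u≡3; β=3, v≡2 (mod 5); (3|5)=-1, (2|5)=-1; sign (−1)^0·-1^3·-1^2 = -1.
(a,b)_11: α=0, u≡9; β=2, v≡3 (mod 11); (9|11)=+1, (3|11)=+1; sign (−1)^0·+1^2·+1^0 = +1.
(a,b)_∞: sgn(-798)=−, sgn(-118465)=−, so -1.
Ram(-798, -118465) = {3, 5, 7, 29, 43, ∞}; no ℚ_3-point on the conic.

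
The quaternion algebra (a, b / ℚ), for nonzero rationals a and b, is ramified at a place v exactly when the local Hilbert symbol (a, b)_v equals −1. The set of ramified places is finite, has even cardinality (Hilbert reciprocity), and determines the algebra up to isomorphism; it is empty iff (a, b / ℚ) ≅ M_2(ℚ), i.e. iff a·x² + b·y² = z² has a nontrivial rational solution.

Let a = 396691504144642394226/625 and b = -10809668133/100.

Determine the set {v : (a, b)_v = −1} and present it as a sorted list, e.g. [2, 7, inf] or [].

(a, b) ≡ (22274, -14828077) mod (ℚ^×)²; places V = {2, 3, 5, 7, 11, 23, 29, 37, 43, 47, ∞}.
(a,b)_43: α=3, u≡27; β=1, v≡40 (mod 43); (27|43)=-1, (40|43)=+1; sign (−1)^1·-1^1·+1^3 = +1.
(a,b)_5: α=-4, u≡1; β=-2, v≡3 (mod 5); (1|5)=+1, (3|5)=-1; sign (−1)^0·+1^-2·-1^-4 = +1.
(a,b)_29: α=2, u≡27; β=1, v≡18 (mod 29); (27|29)=-1, (18|29)=-1; sign (−1)^0·-1^1·-1^2 = -1.
(a,b)_23: α=2, u≡15; β=1, v≡5 (mod 23); (15|23)=-1, (5|23)=-1; sign (−1)^0·-1^1·-1^2 = -1.
(a,b)_3: α=4, u≡2; β=6, v≡2 (mod 3); (2|3)=-1, (2|3)=-1; sign (−1)^0·-1^6·-1^4 = +1.
(a,b)_47: α=2, u≡22; β=1, v≡33 (mod 47); (22|47)=-1, (33|47)=-1; sign (−1)^0·-1^1·-1^2 = -1.
(a,b)_37: α=1, u≡36; β=0, v≡6 (mod 37); (36|37)=+1, (6|37)=-1; sign (−1)^0·+1^0·-1^1 = -1.
(a,b)_7: α=1, u≡4; β=0, v≡1 (mod 7); (4|7)=+1, (1|7)=+1; sign (−1)^0·+1^0·+1^1 = +1.
(a,b)_2: α=1, β=-2; u≡1, v≡3 (mod 8); ε(u)ε(v)=0·1, αω(v)=1·1, βω(u)=-2·0; sum ≡ 1  ⇒  -1.
(a,b)_11: α=2, u≡2; β=1, v≡8 (mod 11); (2|11)=-1, (8|11)=-1; sign (−1)^0·-1^1·-1^2 = -1.
(a,b)_∞: sgn(22274)=+, sgn(-14828077)=−, so +1.
(22274, -14828077 / ℚ) ramifies at {2, 11, 23, 29, 37, 47}: a division algebra.

[2, 11, 23, 29, 37, 47]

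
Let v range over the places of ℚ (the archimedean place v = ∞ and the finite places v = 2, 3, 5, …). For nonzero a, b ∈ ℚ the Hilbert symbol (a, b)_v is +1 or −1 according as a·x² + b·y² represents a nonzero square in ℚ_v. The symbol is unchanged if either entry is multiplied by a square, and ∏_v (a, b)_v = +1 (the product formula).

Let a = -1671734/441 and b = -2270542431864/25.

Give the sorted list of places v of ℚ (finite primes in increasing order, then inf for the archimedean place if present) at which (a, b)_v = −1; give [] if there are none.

Mod squares: a ≡ -1671734, b ≡ -1148574. Check v ∈ {∞, 2, 3, 5, 7, 19, 23, 29, 37, 41}.
v=29: a=29^1·(≡1), b=29^1·(≡14) mod 29; (1|29)=+1, (14|29)=-1; (−1)^{1·1·14}·(+1)^1·(-1)^1 = -1.
v=5: a=5^0·(≡1), b=5^-2·(≡1) mod 5; (1|5)=+1, (1|5)=+1; (−1)^{0·-2·2}·(+1)^-2·(+1)^0 = +1.
v=3: a=3^-2·(≡1), b=3^1·(≡2) mod 3; (1|3)=+1, (2|3)=-1; (−1)^{-2·1·1}·(+1)^1·(-1)^-2 = +1.
v=2: v_2(a)=1, v_2(b)=3; units ≡ 5, 1 (mod 8); ε·ε+αω+βω = 0·0+1·0+3·1 ≡ 1  ⇒  (a,b)_2 = -1.
v=37: a=37^1·(≡14), b=37^2·(≡14) mod 37; (14|37)=-1, (14|37)=-1; (−1)^{1·2·18}·(-1)^2·(-1)^1 = -1.
v=19: a=19^1·(≡15), b=19^2·(≡3) mod 19; (15|19)=-1, (3|19)=-1; (−1)^{1·2·9}·(-1)^2·(-1)^1 = -1.
v=23: a=23^0·(≡11), b=23^1·(≡12) mod 23; (11|23)=-1, (12|23)=+1; (−1)^{0·1·11}·(-1)^1·(+1)^0 = -1.
v=7: a=7^-2·(≡3), b=7^1·(≡3) mod 7; (3|7)=-1, (3|7)=-1; (−1)^{-2·1·3}·(-1)^1·(-1)^-2 = -1.
v=∞: -1671734 < 0 and -1148574 < 0  ⇒  (a,b)_∞ = -1.
v=41: a=41^1·(≡2), b=41^1·(≡17) mod 41; (2|41)=+1, (17|41)=-1; (−1)^{1·1·20}·(+1)^1·(-1)^1 = -1.
Ram(-1671734, -1148574) = {2, 7, 19, 23, 29, 37, 41, ∞}; no ℚ_2-point on the conic.

[2, 7, 19, 23, 29, 37, 41, inf]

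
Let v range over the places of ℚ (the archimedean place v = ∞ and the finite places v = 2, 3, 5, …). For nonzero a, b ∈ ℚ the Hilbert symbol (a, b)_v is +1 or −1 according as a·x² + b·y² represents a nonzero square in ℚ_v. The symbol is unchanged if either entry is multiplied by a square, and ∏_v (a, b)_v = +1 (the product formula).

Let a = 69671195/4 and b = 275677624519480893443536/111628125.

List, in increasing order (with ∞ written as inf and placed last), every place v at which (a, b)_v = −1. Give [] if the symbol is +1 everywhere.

[19, 29]

(a, b) ≡ (1595, 30305) mod (ℚ^×)²; places V = {2, 3, 5, 7, 11, 19, 29, ∞}.
(a,b)_11: α=3, u≡10; β=11, v≡3 (mod 11); (10|11)=-1, (3|11)=+1; sign (−1)^1·-1^11·+1^3 = +1.
(a,b)_3: α=0, u≡2; β=-6, v≡2 (mod 3); (2|3)=-1, (2|3)=-1; sign (−1)^0·-1^-6·-1^0 = +1.
(a,b)_19: α=2, u≡3; β=5, v≡10 (mod 19); (3|19)=-1, (10|19)=-1; sign (−1)^0·-1^5·-1^2 = -1.
(a,b)_7: α=0, u≡5; β=-2, v≡4 (mod 7); (5|7)=-1, (4|7)=+1; sign (−1)^0·-1^-2·+1^0 = +1.
(a,b)_∞: sgn(1595)=+, sgn(30305)=+, so +1.
(a,b)_5: α=1, u≡1; β=-5, v≡1 (mod 5); (1|5)=+1, (1|5)=+1; sign (−1)^0·+1^-5·+1^1 = +1.
(a,b)_2: α=-2, β=4; u≡3, v≡1 (mod 8); ε(u)ε(v)=1·0, αω(v)=-2·0, βω(u)=4·1; sum ≡ 0  ⇒  +1.
(a,b)_29: α=1, u≡2; β=3, v≡23 (mod 29); (2|29)=-1, (23|29)=+1; sign (−1)^0·-1^3·+1^1 = -1.
(1595, 30305 / ℚ) ramifies at {19, 29}: a division algebra.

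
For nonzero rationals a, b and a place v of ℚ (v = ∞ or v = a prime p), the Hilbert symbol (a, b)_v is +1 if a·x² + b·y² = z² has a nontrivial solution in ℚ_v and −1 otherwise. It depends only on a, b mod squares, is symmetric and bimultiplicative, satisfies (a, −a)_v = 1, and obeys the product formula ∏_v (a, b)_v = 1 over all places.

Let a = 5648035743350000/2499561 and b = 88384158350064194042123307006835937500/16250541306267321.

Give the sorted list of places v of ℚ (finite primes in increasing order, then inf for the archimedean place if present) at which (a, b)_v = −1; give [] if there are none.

(a, b) ≡ (8823815, 95095) mod (ℚ^×)²; places V = {2, 3, 5, 7, 11, 13, 17, 19, 23, 31, 41, 43, ∞}.
(a,b)_41: α=1, u≡7; β=2, v≡9 (mod 41); (7|41)=-1, (9|41)=+1; sign (−1)^0·-1^2·+1^1 = +1.
(a,b)_19: α=0, u≡5; β=3, v≡13 (mod 19); (5|19)=+1, (13|19)=-1; sign (−1)^0·+1^3·-1^0 = +1.
(a,b)_3: α=-2, u≡2; β=-6, v≡1 (mod 3); (2|3)=-1, (1|3)=+1; sign (−1)^0·-1^-6·+1^-2 = +1.
(a,b)_2: α=4, β=2; u≡7, v≡7 (mod 8); ε(u)ε(v)=1·1, αω(v)=4·0, βω(u)=2·0; sum ≡ 1  ⇒  -1.
(a,b)_17: α=-2, u≡4; β=-6, v≡12 (mod 17); (4|17)=+1, (12|17)=-1; sign (−1)^0·+1^-6·-1^-2 = +1.
(a,b)_5: α=5, u≡2; β=15, v≡4 (mod 5); (2|5)=-1, (4|5)=+1; sign (−1)^0·-1^15·+1^5 = -1.
(a,b)_7: α=1, u≡3; β=3, v≡3 (mod 7); (3|7)=-1, (3|7)=-1; sign (−1)^1·-1^3·-1^1 = -1.
(a,b)_23: α=2, u≡9; β=4, v≡13 (mod 23); (9|23)=+1, (13|23)=+1; sign (−1)^0·+1^4·+1^2 = +1.
(a,b)_11: α=3, u≡5; β=5, v≡10 (mod 11); (5|11)=+1, (10|11)=-1; sign (−1)^1·+1^5·-1^3 = +1.
(a,b)_43: α=1, u≡11; β=2, v≡8 (mod 43); (11|43)=+1, (8|43)=-1; sign (−1)^0·+1^2·-1^1 = -1.
(a,b)_∞: sgn(8823815)=+, sgn(95095)=+, so +1.
(a,b)_13: α=1, u≡4; β=3, v≡4 (mod 13); (4|13)=+1, (4|13)=+1; sign (−1)^0·+1^3·+1^1 = +1.
(a,b)_31: α=-2, u≡30; β=-4, v≡7 (mod 31); (30|31)=-1, (7|31)=+1; sign (−1)^0·-1^-4·+1^-2 = +1.
(8823815, 95095 / ℚ) ramifies at {2, 5, 7, 43}: a division algebra.

[2, 5, 7, 43]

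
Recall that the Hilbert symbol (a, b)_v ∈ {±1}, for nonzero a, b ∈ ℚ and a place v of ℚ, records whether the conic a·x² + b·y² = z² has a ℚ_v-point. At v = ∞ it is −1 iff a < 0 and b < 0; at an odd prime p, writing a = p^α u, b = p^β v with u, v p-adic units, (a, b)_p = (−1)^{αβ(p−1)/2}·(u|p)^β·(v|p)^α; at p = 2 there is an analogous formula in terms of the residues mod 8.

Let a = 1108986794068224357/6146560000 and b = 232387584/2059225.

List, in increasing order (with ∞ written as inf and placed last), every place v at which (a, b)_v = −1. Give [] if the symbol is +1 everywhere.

[11, 13]

Mod squares: a ≡ 13, b ≡ 429. Check v ∈ {∞, 2, 3, 5, 7, 11, 13, 23, 41}.
v=41: a=41^0·(≡27), b=41^-2·(≡34) mod 41; (27|41)=-1, (34|41)=-1; (−1)^{0·-2·20}·(-1)^-2·(-1)^0 = +1.
v=3: a=3^6·(≡1), b=3^1·(≡2) mod 3; (1|3)=+1, (2|3)=-1; (−1)^{6·1·1}·(+1)^1·(-1)^6 = +1.
v=23: a=23^4·(≡9), b=23^2·(≡15) mod 23; (9|23)=+1, (15|23)=-1; (−1)^{4·2·11}·(+1)^2·(-1)^4 = +1.
v=2: v_2(a)=-12, v_2(b)=10; units ≡ 5, 5 (mod 8); ε·ε+αω+βω = 0·0+-12·1+10·1 ≡ 0  ⇒  (a,b)_2 = +1.
v=11: a=11^4·(≡7), b=11^1·(≡2) mod 11; (7|11)=-1, (2|11)=-1; (−1)^{4·1·5}·(-1)^1·(-1)^4 = -1.
v=5: a=5^-4·(≡2), b=5^-2·(≡1) mod 5; (2|5)=-1, (1|5)=+1; (−1)^{-4·-2·2}·(-1)^-2·(+1)^-4 = +1.
v=7: a=7^-4·(≡3), b=7^-2·(≡4) mod 7; (3|7)=-1, (4|7)=+1; (−1)^{-4·-2·3}·(-1)^-2·(+1)^-4 = +1.
v=13: a=13^5·(≡1), b=13^1·(≡7) mod 13; (1|13)=+1, (7|13)=-1; (−1)^{5·1·6}·(+1)^1·(-1)^5 = -1.
v=∞: 13 > 0 and 429 > 0  ⇒  (a,b)_∞ = +1.
|Ram(13, 429)| = 2, even; anisotropic at {11, 13}.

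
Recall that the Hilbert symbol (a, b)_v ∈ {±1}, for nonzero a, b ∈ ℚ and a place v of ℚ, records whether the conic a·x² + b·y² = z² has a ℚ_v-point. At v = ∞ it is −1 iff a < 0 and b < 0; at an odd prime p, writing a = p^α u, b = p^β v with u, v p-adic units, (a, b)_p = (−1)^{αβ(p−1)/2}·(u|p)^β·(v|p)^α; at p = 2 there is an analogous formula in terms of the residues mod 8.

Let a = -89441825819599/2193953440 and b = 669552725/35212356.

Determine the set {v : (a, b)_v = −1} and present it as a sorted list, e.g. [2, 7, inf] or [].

Mod squares: a ≡ -3190, b ≡ 29. Check v ∈ {∞, 2, 3, 5, 7, 11, 19, 23, 29, 31, 43}.
v=29: a=29^3·(≡28), b=29^1·(≡22) mod 29; (28|29)=+1, (22|29)=+1; (−1)^{3·1·14}·(+1)^1·(+1)^3 = +1.
v=11: a=11^1·(≡8), b=11^0·(≡2) mod 11; (8|11)=-1, (2|11)=-1; (−1)^{1·0·5}·(-1)^0·(-1)^1 = -1.
v=7: a=7^-2·(≡4), b=7^0·(≡4) mod 7; (4|7)=+1, (4|7)=+1; (−1)^{-2·0·3}·(+1)^0·(+1)^-2 = +1.
v=3: a=3^0·(≡2), b=3^-2·(≡2) mod 3; (2|3)=-1, (2|3)=-1; (−1)^{0·-2·1}·(-1)^-2·(-1)^0 = +1.
v=2: v_2(a)=-5, v_2(b)=-2; units ≡ 5, 5 (mod 8); ε·ε+αω+βω = 0·0+-5·1+-2·1 ≡ 1  ⇒  (a,b)_2 = -1.
v=19: a=19^2·(≡2), b=19^0·(≡18) mod 19; (2|19)=-1, (18|19)=-1; (−1)^{2·0·9}·(-1)^0·(-1)^2 = +1.
v=5: a=5^-1·(≡2), b=5^2·(≡4) mod 5; (2|5)=-1, (4|5)=+1; (−1)^{-1·2·2}·(-1)^2·(+1)^-1 = +1.
v=23: a=23^-4·(≡21), b=23^-2·(≡12) mod 23; (21|23)=-1, (12|23)=+1; (−1)^{-4·-2·11}·(-1)^-2·(+1)^-4 = +1.
v=43: a=43^0·(≡4), b=43^-2·(≡12) mod 43; (4|43)=+1, (12|43)=-1; (−1)^{0·-2·21}·(+1)^-2·(-1)^0 = +1.
v=∞: -3190 < 0 and 29 > 0  ⇒  (a,b)_∞ = +1.
v=31: a=31^4·(≡29), b=31^4·(≡23) mod 31; (29|31)=-1, (23|31)=-1; (−1)^{4·4·15}·(-1)^4·(-1)^4 = +1.
Ram(-3190, 29) = {2, 11}; no ℚ_2-point on the conic.

[2, 11]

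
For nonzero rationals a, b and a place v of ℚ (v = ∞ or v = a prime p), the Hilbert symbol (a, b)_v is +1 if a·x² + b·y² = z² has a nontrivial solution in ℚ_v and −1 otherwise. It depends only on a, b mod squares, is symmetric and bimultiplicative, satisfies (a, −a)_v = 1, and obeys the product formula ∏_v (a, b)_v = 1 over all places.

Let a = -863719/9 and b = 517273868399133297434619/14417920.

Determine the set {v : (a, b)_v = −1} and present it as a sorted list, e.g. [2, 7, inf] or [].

Mod squares: a ≡ -391, b ≡ 15935205. Check v ∈ {∞, 2, 3, 5, 7, 11, 13, 17, 19, 23, 47}.
v=3: a=3^-2·(≡2), b=3^1·(≡1) mod 3; (2|3)=-1, (1|3)=+1; (−1)^{-2·1·1}·(-1)^1·(+1)^-2 = -1.
v=11: a=11^0·(≡5), b=11^-1·(≡8) mod 11; (5|11)=+1, (8|11)=-1; (−1)^{0·-1·5}·(+1)^-1·(-1)^0 = +1.
v=13: a=13^0·(≡3), b=13^3·(≡2) mod 13; (3|13)=+1, (2|13)=-1; (−1)^{0·3·6}·(+1)^3·(-1)^0 = +1.
v=17: a=17^1·(≡12), b=17^5·(≡15) mod 17; (12|17)=-1, (15|17)=+1; (−1)^{1·5·8}·(-1)^5·(+1)^1 = -1.
v=5: a=5^0·(≡4), b=5^-1·(≡1) mod 5; (4|5)=+1, (1|5)=+1; (−1)^{0·-1·2}·(+1)^-1·(+1)^0 = +1.
v=23: a=23^1·(≡16), b=23^3·(≡18) mod 23; (16|23)=+1, (18|23)=+1; (−1)^{1·3·11}·(+1)^3·(+1)^1 = -1.
v=∞: -391 < 0 and 15935205 > 0  ⇒  (a,b)_∞ = +1.
v=47: a=47^2·(≡14), b=47^4·(≡38) mod 47; (14|47)=+1, (38|47)=-1; (−1)^{2·4·23}·(+1)^4·(-1)^2 = +1.
v=2: v_2(a)=0, v_2(b)=-18; units ≡ 1, 5 (mod 8); ε·ε+αω+βω = 0·0+0·1+-18·0 ≡ 0  ⇒  (a,b)_2 = +1.
v=19: a=19^0·(≡15), b=19^1·(≡17) mod 19; (15|19)=-1, (17|19)=+1; (−1)^{0·1·9}·(-1)^1·(+1)^0 = -1.
v=7: a=7^0·(≡2), b=7^2·(≡3) mod 7; (2|7)=+1, (3|7)=-1; (−1)^{0·2·3}·(+1)^2·(-1)^0 = +1.
Ram(-391, 15935205) = {3, 17, 19, 23}; no ℚ_3-point on the conic.

[3, 17, 19, 23]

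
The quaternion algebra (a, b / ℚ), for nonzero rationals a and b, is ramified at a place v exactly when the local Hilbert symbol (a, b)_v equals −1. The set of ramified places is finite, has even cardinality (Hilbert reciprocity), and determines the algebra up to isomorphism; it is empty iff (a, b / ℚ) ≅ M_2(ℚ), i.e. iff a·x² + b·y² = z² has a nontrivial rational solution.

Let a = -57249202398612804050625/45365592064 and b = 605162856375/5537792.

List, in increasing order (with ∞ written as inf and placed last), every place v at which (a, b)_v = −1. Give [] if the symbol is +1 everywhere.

[2, 7]

(a, b) ≡ (-2849, 110) mod (ℚ^×)²; places V = {2, 3, 5, 7, 11, 13, 37, ∞}.
(a,b)_7: α=5, u≡5; β=2, v≡3 (mod 7); (5|7)=-1, (3|7)=-1; sign (−1)^0·-1^2·-1^5 = -1.
(a,b)_11: α=3, u≡9; β=1, v≡7 (mod 11); (9|11)=+1, (7|11)=-1; sign (−1)^1·+1^1·-1^3 = +1.
(a,b)_13: α=-2, u≡5; β=-2, v≡8 (mod 13); (5|13)=-1, (8|13)=-1; sign (−1)^0·-1^-2·-1^-2 = +1.
(a,b)_2: α=-28, β=-15; u≡7, v≡7 (mod 8); ε(u)ε(v)=1·1, αω(v)=-28·0, βω(u)=-15·0; sum ≡ 1  ⇒  -1.
(a,b)_5: α=4, u≡1; β=3, v≡3 (mod 5); (1|5)=+1, (3|5)=-1; sign (−1)^0·+1^3·-1^4 = +1.
(a,b)_3: α=10, u≡1; β=8, v≡2 (mod 3); (1|3)=+1, (2|3)=-1; sign (−1)^0·+1^8·-1^10 = +1.
(a,b)_37: α=5, u≡11; β=2, v≡25 (mod 37); (11|37)=+1, (25|37)=+1; sign (−1)^0·+1^2·+1^5 = +1.
(a,b)_∞: sgn(-2849)=−, sgn(110)=+, so +1.
(-2849, 110 / ℚ) ramifies at {2, 7}: a division algebra.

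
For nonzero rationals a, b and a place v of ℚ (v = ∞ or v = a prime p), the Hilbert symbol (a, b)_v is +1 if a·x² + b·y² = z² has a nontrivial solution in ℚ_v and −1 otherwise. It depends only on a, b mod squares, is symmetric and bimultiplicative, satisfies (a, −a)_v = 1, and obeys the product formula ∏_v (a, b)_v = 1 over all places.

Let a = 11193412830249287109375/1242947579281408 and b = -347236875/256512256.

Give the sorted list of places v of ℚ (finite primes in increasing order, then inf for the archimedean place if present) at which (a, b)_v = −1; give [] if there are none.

Mod squares: a ≡ 65569, b ≡ -19. Check v ∈ {∞, 2, 3, 5, 7, 11, 13, 17, 19, 29}.
v=11: a=11^-2·(≡9), b=11^-2·(≡3) mod 11; (9|11)=+1, (3|11)=+1; (−1)^{-2·-2·5}·(+1)^-2·(+1)^-2 = +1.
v=∞: 65569 > 0 and -19 < 0  ⇒  (a,b)_∞ = +1.
v=5: a=5^10·(≡4), b=5^4·(≡1) mod 5; (4|5)=+1, (1|5)=+1; (−1)^{10·4·2}·(+1)^4·(+1)^10 = +1.
v=13: a=13^-4·(≡3), b=13^-2·(≡6) mod 13; (3|13)=+1, (6|13)=-1; (−1)^{-4·-2·6}·(+1)^-2·(-1)^-4 = +1.
v=3: a=3^2·(≡1), b=3^4·(≡2) mod 3; (1|3)=+1, (2|3)=-1; (−1)^{2·4·1}·(+1)^4·(-1)^2 = +1.
v=29: a=29^1·(≡9), b=29^0·(≡8) mod 29; (9|29)=+1, (8|29)=-1; (−1)^{1·0·14}·(+1)^0·(-1)^1 = -1.
v=2: v_2(a)=-20, v_2(b)=-8; units ≡ 1, 5 (mod 8); ε·ε+αω+βω = 0·0+-20·1+-8·0 ≡ 0  ⇒  (a,b)_2 = +1.
v=17: a=17^3·(≡4), b=17^0·(≡2) mod 17; (4|17)=+1, (2|17)=+1; (−1)^{3·0·8}·(+1)^0·(+1)^3 = +1.
v=7: a=7^-3·(≡1), b=7^-2·(≡1) mod 7; (1|7)=+1, (1|7)=+1; (−1)^{-3·-2·3}·(+1)^-2·(+1)^-3 = +1.
v=19: a=19^7·(≡14), b=19^3·(≡10) mod 19; (14|19)=-1, (10|19)=-1; (−1)^{7·3·9}·(-1)^3·(-1)^7 = -1.
(65569, -19 / ℚ) ramifies at {19, 29}: a division algebra.

[19, 29]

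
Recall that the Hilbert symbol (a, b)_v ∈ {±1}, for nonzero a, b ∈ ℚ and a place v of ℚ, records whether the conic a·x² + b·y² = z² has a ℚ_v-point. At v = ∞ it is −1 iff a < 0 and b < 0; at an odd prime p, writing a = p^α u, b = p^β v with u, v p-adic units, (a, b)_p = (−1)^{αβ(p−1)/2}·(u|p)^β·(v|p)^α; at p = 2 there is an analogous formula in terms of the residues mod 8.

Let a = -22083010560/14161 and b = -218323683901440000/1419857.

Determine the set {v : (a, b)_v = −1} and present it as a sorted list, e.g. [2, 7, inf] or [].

[2, 5, 17, inf]

Mod squares: a ≡ -65, b ≡ -17. Check v ∈ {∞, 2, 3, 5, 7, 13, 17}.
v=13: a=13^1·(≡8), b=13^4·(≡9) mod 13; (8|13)=-1, (9|13)=+1; (−1)^{1·4·6}·(-1)^4·(+1)^1 = +1.
v=7: a=7^-2·(≡6), b=7^0·(≡1) mod 7; (6|7)=-1, (1|7)=+1; (−1)^{-2·0·3}·(-1)^0·(+1)^-2 = +1.
v=3: a=3^4·(≡1), b=3^6·(≡1) mod 3; (1|3)=+1, (1|3)=+1; (−1)^{4·6·1}·(+1)^6·(+1)^4 = +1.
v=5: a=5^1·(≡3), b=5^4·(≡3) mod 5; (3|5)=-1, (3|5)=-1; (−1)^{1·4·2}·(-1)^4·(-1)^1 = -1.
v=∞: -65 < 0 and -17 < 0  ⇒  (a,b)_∞ = -1.
v=17: a=17^-2·(≡10), b=17^-5·(≡9) mod 17; (10|17)=-1, (9|17)=+1; (−1)^{-2·-5·8}·(-1)^-5·(+1)^-2 = -1.
v=2: v_2(a)=22, v_2(b)=24; units ≡ 7, 7 (mod 8); ε·ε+αω+βω = 1·1+22·0+24·0 ≡ 1  ⇒  (a,b)_2 = -1.
(-65, -17 / ℚ) ramifies at {2, 5, 17, ∞}: a division algebra.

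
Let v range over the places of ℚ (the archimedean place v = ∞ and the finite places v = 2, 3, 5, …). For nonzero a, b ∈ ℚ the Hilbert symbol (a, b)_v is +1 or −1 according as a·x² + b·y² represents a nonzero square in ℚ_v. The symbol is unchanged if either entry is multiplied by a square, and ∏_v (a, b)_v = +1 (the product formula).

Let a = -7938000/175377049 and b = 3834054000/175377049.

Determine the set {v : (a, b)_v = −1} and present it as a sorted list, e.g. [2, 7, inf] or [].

[2, 5]

Mod squares: a ≡ -5, b ≡ 2415. Check v ∈ {∞, 2, 3, 5, 7, 17, 19, 23, 41}.
v=∞: -5 < 0 and 2415 > 0  ⇒  (a,b)_∞ = +1.
v=19: a=19^-2·(≡14), b=19^-2·(≡2) mod 19; (14|19)=-1, (2|19)=-1; (−1)^{-2·-2·9}·(-1)^-2·(-1)^-2 = +1.
v=41: a=41^-2·(≡25), b=41^-2·(≡20) mod 41; (25|41)=+1, (20|41)=+1; (−1)^{-2·-2·20}·(+1)^-2·(+1)^-2 = +1.
v=3: a=3^4·(≡1), b=3^5·(≡1) mod 3; (1|3)=+1, (1|3)=+1; (−1)^{4·5·1}·(+1)^5·(+1)^4 = +1.
v=23: a=23^0·(≡18), b=23^1·(≡13) mod 23; (18|23)=+1, (13|23)=+1; (−1)^{0·1·11}·(+1)^1·(+1)^0 = +1.
v=2: v_2(a)=4, v_2(b)=4; units ≡ 3, 7 (mod 8); ε·ε+αω+βω = 1·1+4·0+4·1 ≡ 1  ⇒  (a,b)_2 = -1.
v=7: a=7^2·(≡1), b=7^3·(≡1) mod 7; (1|7)=+1, (1|7)=+1; (−1)^{2·3·3}·(+1)^3·(+1)^2 = +1.
v=17: a=17^-2·(≡11), b=17^-2·(≡8) mod 17; (11|17)=-1, (8|17)=+1; (−1)^{-2·-2·8}·(-1)^-2·(+1)^-2 = +1.
v=5: a=5^3·(≡4), b=5^3·(≡3) mod 5; (4|5)=+1, (3|5)=-1; (−1)^{3·3·2}·(+1)^3·(-1)^3 = -1.
(-5, 2415 / ℚ) ramifies at {2, 5}: a division algebra.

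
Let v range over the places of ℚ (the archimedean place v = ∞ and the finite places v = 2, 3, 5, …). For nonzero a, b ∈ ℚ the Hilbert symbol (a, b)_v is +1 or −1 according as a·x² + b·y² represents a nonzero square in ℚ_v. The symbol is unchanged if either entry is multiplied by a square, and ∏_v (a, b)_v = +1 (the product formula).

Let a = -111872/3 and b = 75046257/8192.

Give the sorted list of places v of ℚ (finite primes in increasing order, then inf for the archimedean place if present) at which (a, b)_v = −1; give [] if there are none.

(a, b) ≡ (-1311, 15314) mod (ℚ^×)²; places V = {2, 3, 11, 13, 19, 23, 31, ∞}.
(a,b)_11: α=0, u≡3; β=2, v≡6 (mod 11); (3|11)=+1, (6|11)=-1; sign (−1)^0·+1^2·-1^0 = +1.
(a,b)_3: α=-1, u≡1; β=4, v≡2 (mod 3); (1|3)=+1, (2|3)=-1; sign (−1)^0·+1^4·-1^-1 = -1.
(a,b)_23: α=1, u≡4; β=0, v≡10 (mod 23); (4|23)=+1, (10|23)=-1; sign (−1)^0·+1^0·-1^1 = -1.
(a,b)_∞: sgn(-1311)=−, sgn(15314)=+, so +1.
(a,b)_19: α=1, u≡7; β=1, v≡15 (mod 19); (7|19)=+1, (15|19)=-1; sign (−1)^1·+1^1·-1^1 = +1.
(a,b)_2: α=8, β=-13; u≡1, v≡1 (mod 8); ε(u)ε(v)=0·0, αω(v)=8·0, βω(u)=-13·0; sum ≡ 0  ⇒  +1.
(a,b)_31: α=0, u≡23; β=1, v≡11 (mod 31); (23|31)=-1, (11|31)=-1; sign (−1)^0·-1^1·-1^0 = -1.
(a,b)_13: α=0, u≡2; β=1, v≡11 (mod 13); (2|13)=-1, (11|13)=-1; sign (−1)^0·-1^1·-1^0 = -1.
|Ram(-1311, 15314)| = 4, even; anisotropic at {3, 13, 23, 31}.

[3, 13, 23, 31]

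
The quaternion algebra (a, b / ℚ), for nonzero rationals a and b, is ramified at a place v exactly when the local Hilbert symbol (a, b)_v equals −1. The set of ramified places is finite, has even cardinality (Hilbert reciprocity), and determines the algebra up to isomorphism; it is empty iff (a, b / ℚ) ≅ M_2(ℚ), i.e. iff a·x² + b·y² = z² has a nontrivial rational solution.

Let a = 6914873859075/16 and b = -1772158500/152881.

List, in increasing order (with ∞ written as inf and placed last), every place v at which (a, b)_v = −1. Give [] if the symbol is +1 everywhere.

Mod squares: a ≡ 7743203, b ≡ -4465. Check v ∈ {∞, 2, 3, 5, 7, 13, 17, 19, 23, 29, 47}.
v=29: a=29^1·(≡7), b=29^0·(≡24) mod 29; (7|29)=+1, (24|29)=+1; (−1)^{1·0·14}·(+1)^0·(+1)^1 = +1.
v=∞: 7743203 > 0 and -4465 < 0  ⇒  (a,b)_∞ = +1.
v=23: a=23^1·(≡14), b=23^-2·(≡22) mod 23; (14|23)=-1, (22|23)=-1; (−1)^{1·-2·11}·(-1)^-2·(-1)^1 = -1.
v=5: a=5^2·(≡3), b=5^3·(≡2) mod 5; (3|5)=-1, (2|5)=-1; (−1)^{2·3·2}·(-1)^3·(-1)^2 = -1.
v=3: a=3^6·(≡2), b=3^4·(≡2) mod 3; (2|3)=-1, (2|3)=-1; (−1)^{6·4·1}·(-1)^4·(-1)^6 = +1.
v=2: v_2(a)=-4, v_2(b)=2; units ≡ 3, 7 (mod 8); ε·ε+αω+βω = 1·1+-4·0+2·1 ≡ 1  ⇒  (a,b)_2 = -1.
v=13: a=13^1·(≡10), b=13^0·(≡5) mod 13; (10|13)=+1, (5|13)=-1; (−1)^{1·0·6}·(+1)^0·(-1)^1 = -1.
v=47: a=47^1·(≡16), b=47^1·(≡22) mod 47; (16|47)=+1, (22|47)=-1; (−1)^{1·1·23}·(+1)^1·(-1)^1 = +1.
v=7: a=7^2·(≡5), b=7^2·(≡1) mod 7; (5|7)=-1, (1|7)=+1; (−1)^{2·2·3}·(-1)^2·(+1)^2 = +1.
v=17: a=17^0·(≡1), b=17^-2·(≡3) mod 17; (1|17)=+1, (3|17)=-1; (−1)^{0·-2·8}·(+1)^-2·(-1)^0 = +1.
v=19: a=19^1·(≡7), b=19^1·(≡10) mod 19; (7|19)=+1, (10|19)=-1; (−1)^{1·1·9}·(+1)^1·(-1)^1 = +1.
Ram(7743203, -4465) = {2, 5, 13, 23}; no ℚ_2-point on the conic.

[2, 5, 13, 23]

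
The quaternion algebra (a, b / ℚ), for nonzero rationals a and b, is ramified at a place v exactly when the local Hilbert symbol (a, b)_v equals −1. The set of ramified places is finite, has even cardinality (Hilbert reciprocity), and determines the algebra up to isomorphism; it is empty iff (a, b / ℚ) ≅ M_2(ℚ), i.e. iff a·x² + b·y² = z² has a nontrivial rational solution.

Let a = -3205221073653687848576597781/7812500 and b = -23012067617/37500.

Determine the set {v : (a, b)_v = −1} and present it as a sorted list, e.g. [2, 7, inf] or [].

Mod squares: a ≡ -4005105, b ≡ -110055. Check v ∈ {∞, 2, 3, 5, 7, 11, 13, 19, 23, 29, 47}.
v=47: a=47^1·(≡44), b=47^0·(≡23) mod 47; (44|47)=-1, (23|47)=-1; (−1)^{1·0·23}·(-1)^0·(-1)^1 = -1.
v=11: a=11^6·(≡6), b=11^3·(≡9) mod 11; (6|11)=-1, (9|11)=+1; (−1)^{6·3·5}·(-1)^3·(+1)^6 = -1.
v=29: a=29^4·(≡21), b=29^1·(≡1) mod 29; (21|29)=-1, (1|29)=+1; (−1)^{4·1·14}·(-1)^1·(+1)^4 = -1.
v=7: a=7^2·(≡4), b=7^2·(≡6) mod 7; (4|7)=+1, (6|7)=-1; (−1)^{2·2·3}·(+1)^2·(-1)^2 = +1.
v=3: a=3^7·(≡1), b=3^-1·(≡2) mod 3; (1|3)=+1, (2|3)=-1; (−1)^{7·-1·1}·(+1)^-1·(-1)^7 = +1.
v=2: v_2(a)=-2, v_2(b)=-2; units ≡ 7, 1 (mod 8); ε·ε+αω+βω = 1·0+-2·0+-2·0 ≡ 0  ⇒  (a,b)_2 = +1.
v=5: a=5^-9·(≡1), b=5^-5·(≡4) mod 5; (1|5)=+1, (4|5)=+1; (−1)^{-9·-5·2}·(+1)^-5·(+1)^-9 = +1.
v=∞: -4005105 < 0 and -110055 < 0  ⇒  (a,b)_∞ = -1.
v=23: a=23^3·(≡5), b=23^3·(≡10) mod 23; (5|23)=-1, (10|23)=-1; (−1)^{3·3·11}·(-1)^3·(-1)^3 = -1.
v=13: a=13^3·(≡5), b=13^0·(≡9) mod 13; (5|13)=-1, (9|13)=+1; (−1)^{3·0·6}·(-1)^0·(+1)^3 = +1.
v=19: a=19^1·(≡18), b=19^0·(≡8) mod 19; (18|19)=-1, (8|19)=-1; (−1)^{1·0·9}·(-1)^0·(-1)^1 = -1.
|Ram(-4005105, -110055)| = 6, even; anisotropic at {11, 19, 23, 29, 47, ∞}.

[11, 19, 23, 29, 47, inf]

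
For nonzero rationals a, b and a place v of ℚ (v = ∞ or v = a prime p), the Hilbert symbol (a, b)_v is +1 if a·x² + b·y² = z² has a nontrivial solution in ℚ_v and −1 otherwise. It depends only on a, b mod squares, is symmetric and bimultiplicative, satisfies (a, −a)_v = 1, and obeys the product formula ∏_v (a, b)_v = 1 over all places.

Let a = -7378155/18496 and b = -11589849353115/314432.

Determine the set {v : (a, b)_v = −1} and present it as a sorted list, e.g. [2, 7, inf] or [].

(a, b) ≡ (-819795, -86955) mod (ℚ^×)²; places V = {2, 3, 5, 11, 17, 31, 41, 43, ∞}.
(a,b)_∞: sgn(-819795)=−, sgn(-86955)=−, so -1.
(a,b)_5: α=1, u≡4; β=1, v≡1 (mod 5); (4|5)=+1, (1|5)=+1; sign (−1)^0·+1^1·+1^1 = +1.
(a,b)_41: α=1, u≡7; β=2, v≡3 (mod 41); (7|41)=-1, (3|41)=-1; sign (−1)^0·-1^2·-1^1 = -1.
(a,b)_11: α=0, u≡8; β=1, v≡5 (mod 11); (8|11)=-1, (5|11)=+1; sign (−1)^0·-1^1·+1^0 = -1.
(a,b)_31: α=1, u≡27; β=1, v≡18 (mod 31); (27|31)=-1, (18|31)=+1; sign (−1)^1·-1^1·+1^1 = +1.
(a,b)_43: α=1, u≡19; β=2, v≡42 (mod 43); (19|43)=-1, (42|43)=-1; sign (−1)^0·-1^2·-1^1 = -1.
(a,b)_2: α=-6, β=-6; u≡5, v≡5 (mod 8); ε(u)ε(v)=0·0, αω(v)=-6·1, βω(u)=-6·1; sum ≡ 0  ⇒  +1.
(a,b)_3: α=3, u≡2; β=7, v≡1 (mod 3); (2|3)=-1, (1|3)=+1; sign (−1)^1·-1^7·+1^3 = +1.
(a,b)_17: α=-2, u≡9; β=-3, v≡8 (mod 17); (9|17)=+1, (8|17)=+1; sign (−1)^0·+1^-3·+1^-2 = +1.
|Ram(-819795, -86955)| = 4, even; anisotropic at {11, 41, 43, ∞}.

[11, 41, 43, inf]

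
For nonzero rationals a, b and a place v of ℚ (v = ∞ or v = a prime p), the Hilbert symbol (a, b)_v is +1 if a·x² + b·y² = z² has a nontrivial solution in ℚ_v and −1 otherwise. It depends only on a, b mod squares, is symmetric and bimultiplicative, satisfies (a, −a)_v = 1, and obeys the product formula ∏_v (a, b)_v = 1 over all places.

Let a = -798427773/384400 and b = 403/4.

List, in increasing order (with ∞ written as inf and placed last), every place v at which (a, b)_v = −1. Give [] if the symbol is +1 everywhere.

(a, b) ≡ (-121693, 403) mod (ℚ^×)²; places V = {2, 3, 5, 11, 13, 23, 31, 37, ∞}.
(a,b)_2: α=-4, β=-2; u≡3, v≡3 (mod 8); ε(u)ε(v)=1·1, αω(v)=-4·1, βω(u)=-2·1; sum ≡ 1  ⇒  -1.
(a,b)_37: α=1, u≡28; β=0, v≡36 (mod 37); (28|37)=+1, (36|37)=+1; sign (−1)^0·+1^0·+1^1 = +1.
(a,b)_11: α=1, u≡3; β=0, v≡10 (mod 11); (3|11)=+1, (10|11)=-1; sign (−1)^0·+1^0·-1^1 = -1.
(a,b)_23: α=1, u≡17; β=0, v≡3 (mod 23); (17|23)=-1, (3|23)=+1; sign (−1)^0·-1^0·+1^1 = +1.
(a,b)_3: α=8, u≡2; β=0, v≡1 (mod 3); (2|3)=-1, (1|3)=+1; sign (−1)^0·-1^0·+1^8 = +1.
(a,b)_31: α=-2, u≡27; β=1, v≡11 (mod 31); (27|31)=-1, (11|31)=-1; sign (−1)^0·-1^1·-1^-2 = -1.
(a,b)_13: α=1, u≡10; β=1, v≡11 (mod 13); (10|13)=+1, (11|13)=-1; sign (−1)^0·+1^1·-1^1 = -1.
(a,b)_5: α=-2, u≡2; β=0, v≡2 (mod 5); (2|5)=-1, (2|5)=-1; sign (−1)^0·-1^0·-1^-2 = +1.
(a,b)_∞: sgn(-121693)=−, sgn(403)=+, so +1.
(-121693, 403 / ℚ) ramifies at {2, 11, 13, 31}: a division algebra.

[2, 11, 13, 31]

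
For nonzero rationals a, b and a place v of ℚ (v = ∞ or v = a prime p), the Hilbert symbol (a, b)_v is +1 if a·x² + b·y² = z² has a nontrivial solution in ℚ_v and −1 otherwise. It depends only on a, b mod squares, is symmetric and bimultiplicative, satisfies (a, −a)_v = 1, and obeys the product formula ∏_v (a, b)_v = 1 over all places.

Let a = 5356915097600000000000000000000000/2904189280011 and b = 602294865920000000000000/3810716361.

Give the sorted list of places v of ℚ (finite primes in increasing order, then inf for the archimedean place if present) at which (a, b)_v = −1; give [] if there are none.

[5, 17]

Mod squares: a ≡ 17765, b ≡ 5. Check v ∈ {∞, 2, 3, 5, 11, 17, 19, 29}.
v=2: v_2(a)=36, v_2(b)=24; units ≡ 5, 5 (mod 8); ε·ε+αω+βω = 0·0+36·1+24·1 ≡ 0  ⇒  (a,b)_2 = +1.
v=17: a=17^3·(≡1), b=17^2·(≡3) mod 17; (1|17)=+1, (3|17)=-1; (−1)^{3·2·8}·(+1)^2·(-1)^3 = -1.
v=11: a=11^3·(≡4), b=11^2·(≡3) mod 11; (4|11)=+1, (3|11)=+1; (−1)^{3·2·5}·(+1)^2·(+1)^3 = +1.
v=19: a=19^-9·(≡11), b=19^-6·(≡7) mod 19; (11|19)=+1, (7|19)=+1; (−1)^{-9·-6·9}·(+1)^-6·(+1)^-9 = +1.
v=5: a=5^23·(≡3), b=5^13·(≡4) mod 5; (3|5)=-1, (4|5)=+1; (−1)^{23·13·2}·(-1)^13·(+1)^23 = -1.
v=29: a=29^0·(≡2), b=29^2·(≡23) mod 29; (2|29)=-1, (23|29)=+1; (−1)^{0·2·14}·(-1)^2·(+1)^0 = +1.
v=3: a=3^-2·(≡2), b=3^-4·(≡2) mod 3; (2|3)=-1, (2|3)=-1; (−1)^{-2·-4·1}·(-1)^-4·(-1)^-2 = +1.
v=∞: 17765 > 0 and 5 > 0  ⇒  (a,b)_∞ = +1.
|Ram(17765, 5)| = 2, even; anisotropic at {5, 17}.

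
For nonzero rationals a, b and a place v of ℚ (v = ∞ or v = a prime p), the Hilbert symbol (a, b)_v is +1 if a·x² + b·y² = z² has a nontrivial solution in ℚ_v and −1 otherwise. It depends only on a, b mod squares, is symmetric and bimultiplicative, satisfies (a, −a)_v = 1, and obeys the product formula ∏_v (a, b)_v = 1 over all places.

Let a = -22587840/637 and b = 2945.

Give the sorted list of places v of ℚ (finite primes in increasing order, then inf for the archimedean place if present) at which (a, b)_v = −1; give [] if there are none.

[11, 13, 19, 31]

Mod squares: a ≡ -509795, b ≡ 2945. Check v ∈ {∞, 2, 3, 5, 7, 11, 13, 19, 23, 31}.
v=7: a=7^-2·(≡2), b=7^0·(≡5) mod 7; (2|7)=+1, (5|7)=-1; (−1)^{-2·0·3}·(+1)^0·(-1)^-2 = +1.
v=19: a=19^0·(≡12), b=19^1·(≡3) mod 19; (12|19)=-1, (3|19)=-1; (−1)^{0·1·9}·(-1)^1·(-1)^0 = -1.
v=3: a=3^2·(≡1), b=3^0·(≡2) mod 3; (1|3)=+1, (2|3)=-1; (−1)^{2·0·1}·(+1)^0·(-1)^2 = +1.
v=11: a=11^1·(≡4), b=11^0·(≡8) mod 11; (4|11)=+1, (8|11)=-1; (−1)^{1·0·5}·(+1)^0·(-1)^1 = -1.
v=23: a=23^1·(≡7), b=23^0·(≡1) mod 23; (7|23)=-1, (1|23)=+1; (−1)^{1·0·11}·(-1)^0·(+1)^1 = +1.
v=13: a=13^-1·(≡5), b=13^0·(≡7) mod 13; (5|13)=-1, (7|13)=-1; (−1)^{-1·0·6}·(-1)^0·(-1)^-1 = -1.
v=31: a=31^1·(≡10), b=31^1·(≡2) mod 31; (10|31)=+1, (2|31)=+1; (−1)^{1·1·15}·(+1)^1·(+1)^1 = -1.
v=5: a=5^1·(≡1), b=5^1·(≡4) mod 5; (1|5)=+1, (4|5)=+1; (−1)^{1·1·2}·(+1)^1·(+1)^1 = +1.
v=∞: -509795 < 0 and 2945 > 0  ⇒  (a,b)_∞ = +1.
v=2: v_2(a)=6, v_2(b)=0; units ≡ 5, 1 (mod 8); ε·ε+αω+βω = 0·0+6·0+0·1 ≡ 0  ⇒  (a,b)_2 = +1.
|Ram(-509795, 2945)| = 4, even; anisotropic at {11, 13, 19, 31}.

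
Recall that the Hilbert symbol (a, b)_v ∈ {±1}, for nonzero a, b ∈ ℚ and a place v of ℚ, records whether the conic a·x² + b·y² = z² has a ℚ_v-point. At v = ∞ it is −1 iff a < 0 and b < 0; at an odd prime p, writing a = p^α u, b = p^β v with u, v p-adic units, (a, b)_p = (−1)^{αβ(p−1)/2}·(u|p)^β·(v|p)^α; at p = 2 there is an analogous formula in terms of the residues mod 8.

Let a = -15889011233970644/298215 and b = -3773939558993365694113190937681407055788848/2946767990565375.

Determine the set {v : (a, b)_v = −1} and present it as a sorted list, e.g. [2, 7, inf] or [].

[5, 11, 29, inf]

Mod squares: a ≡ -5115, b ≡ -229245. Check v ∈ {∞, 2, 3, 5, 7, 11, 17, 23, 29, 31, 43, 47}.
v=7: a=7^2·(≡1), b=7^4·(≡5) mod 7; (1|7)=+1, (5|7)=-1; (−1)^{2·4·3}·(+1)^4·(-1)^2 = +1.
v=17: a=17^2·(≡15), b=17^5·(≡2) mod 17; (15|17)=+1, (2|17)=+1; (−1)^{2·5·8}·(+1)^5·(+1)^2 = +1.
v=43: a=43^2·(≡30), b=43^6·(≡4) mod 43; (30|43)=-1, (4|43)=+1; (−1)^{2·6·21}·(-1)^6·(+1)^2 = +1.
v=∞: -5115 < 0 and -229245 < 0  ⇒  (a,b)_∞ = -1.
v=29: a=29^2·(≡8), b=29^5·(≡8) mod 29; (8|29)=-1, (8|29)=-1; (−1)^{2·5·14}·(-1)^5·(-1)^2 = -1.
v=23: a=23^2·(≡21), b=23^6·(≡15) mod 23; (21|23)=-1, (15|23)=-1; (−1)^{2·6·11}·(-1)^6·(-1)^2 = +1.
v=47: a=47^-2·(≡16), b=47^-6·(≡21) mod 47; (16|47)=+1, (21|47)=+1; (−1)^{-2·-6·23}·(+1)^-6·(+1)^-2 = +1.
v=3: a=3^-3·(≡2), b=3^-7·(≡1) mod 3; (2|3)=-1, (1|3)=+1; (−1)^{-3·-7·1}·(-1)^-7·(+1)^-3 = +1.
v=5: a=5^-1·(≡2), b=5^-3·(≡4) mod 5; (2|5)=-1, (4|5)=+1; (−1)^{-1·-3·2}·(-1)^-3·(+1)^-1 = -1.
v=2: v_2(a)=2, v_2(b)=4; units ≡ 5, 3 (mod 8); ε·ε+αω+βω = 0·1+2·1+4·1 ≡ 0  ⇒  (a,b)_2 = +1.
v=11: a=11^1·(≡10), b=11^2·(≡6) mod 11; (10|11)=-1, (6|11)=-1; (−1)^{1·2·5}·(-1)^2·(-1)^1 = -1.
v=31: a=31^1·(≡15), b=31^3·(≡8) mod 31; (15|31)=-1, (8|31)=+1; (−1)^{1·3·15}·(-1)^3·(+1)^1 = +1.
|Ram(-5115, -229245)| = 4, even; anisotropic at {5, 11, 29, ∞}.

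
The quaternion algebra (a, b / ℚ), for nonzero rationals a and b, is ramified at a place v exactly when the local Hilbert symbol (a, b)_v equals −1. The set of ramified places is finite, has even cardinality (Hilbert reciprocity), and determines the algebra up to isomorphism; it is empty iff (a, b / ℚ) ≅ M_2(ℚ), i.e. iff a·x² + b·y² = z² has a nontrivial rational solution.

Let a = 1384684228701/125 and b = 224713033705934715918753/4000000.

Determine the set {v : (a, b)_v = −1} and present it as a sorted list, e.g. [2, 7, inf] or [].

[3, 5, 17, 37]

Mod squares: a ≡ 405705, b ≡ 17. Check v ∈ {∞, 2, 3, 5, 7, 17, 37, 43}.
v=17: a=17^3·(≡6), b=17^5·(≡15) mod 17; (6|17)=-1, (15|17)=+1; (−1)^{3·5·8}·(-1)^5·(+1)^3 = -1.
v=5: a=5^-3·(≡1), b=5^-6·(≡3) mod 5; (1|5)=+1, (3|5)=-1; (−1)^{-3·-6·2}·(+1)^-6·(-1)^-3 = -1.
v=7: a=7^0·(≡3), b=7^6·(≡5) mod 7; (3|7)=-1, (5|7)=-1; (−1)^{0·6·3}·(-1)^6·(-1)^0 = +1.
v=∞: 405705 > 0 and 17 > 0  ⇒  (a,b)_∞ = +1.
v=3: a=3^11·(≡1), b=3^12·(≡2) mod 3; (1|3)=+1, (2|3)=-1; (−1)^{11·12·1}·(+1)^12·(-1)^11 = -1.
v=37: a=37^1·(≡15), b=37^2·(≡23) mod 37; (15|37)=-1, (23|37)=-1; (−1)^{1·2·18}·(-1)^2·(-1)^1 = -1.
v=43: a=43^1·(≡22), b=43^2·(≡35) mod 43; (22|43)=-1, (35|43)=+1; (−1)^{1·2·21}·(-1)^2·(+1)^1 = +1.
v=2: v_2(a)=0, v_2(b)=-8; units ≡ 1, 1 (mod 8); ε·ε+αω+βω = 0·0+0·0+-8·0 ≡ 0  ⇒  (a,b)_2 = +1.
Ram(405705, 17) = {3, 5, 17, 37}; no ℚ_3-point on the conic.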